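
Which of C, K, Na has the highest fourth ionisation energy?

After 3 electrons have been removed, what remains? C³⁺ still has 1 valence electron; K³⁺ is already 2 electrons into the core; Na³⁺ is already 2 electrons into the core.
Usually core removal costs more than valence removal, but here the competition is close: a tightly held n=2 valence electron can cost more to remove than an n=3 core electron, so the actual values have to decide it.
Tabulated IE_4 (kJ/mol): C 6223, K 5877, Na 9543.
So the fourth ionization energies run K < C < Na.

Na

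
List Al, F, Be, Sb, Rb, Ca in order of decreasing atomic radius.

Be is in period 2, group 2; F is in period 2, group 17; Al is in period 3, group 13; Ca is in period 4, group 2; Rb is in period 5, group 1; Sb is in period 5, group 15.
Moving right in a period, electrons are added to the same shell under a stronger nuclear pull, so atoms get smaller; moving down, a new shell is opened and atoms get larger.
Here both period and group differ, so the two effects have to be weighed against each other.
Be > F: both are in period 2; the period trend gives Be the larger value.
Al > Be: the two effects oppose for this pair; the down-group effect wins (126 vs 102 pm).
Sb > Al: the two effects oppose for this pair; the down-group effect wins (140 vs 126 pm).
Ca > Sb: period and group pull opposite ways; the across-period shift dominates (171 vs 140 pm).
Rb > Ca: relative to Ca, both the across-period and down-group shifts push Rb's atomic radius up.
Approximate values (pm): Be 102, F 64, Al 126, Ca 171, Rb 210, Sb 140.
So from largest to smallest: Rb > Ca > Sb > Al > Be > F.

Rb > Ca > Sb > Al > Be > F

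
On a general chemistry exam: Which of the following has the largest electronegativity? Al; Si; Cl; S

Cl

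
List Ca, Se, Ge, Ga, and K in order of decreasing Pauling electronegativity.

Se > Ge > Ga > Ca > K

K is in period 4, group 1; Ca is in period 4, group 2; Ga is in period 4, group 13; Ge is in period 4, group 14; Se is in period 4, group 16.
Atoms toward the upper right of the periodic table pull bonding electrons most strongly.
All lie in period 4, so electronegativity increases left to right.
So from highest to lowest: Se > Ge > Ga > Ca > K.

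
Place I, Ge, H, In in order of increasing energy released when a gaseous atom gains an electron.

EA tends to increase across a period and decrease down a group, though the pattern is less regular than for IE or radius.
Neither a single period nor a single group — weigh both effects.
H > In: period and group pull opposite ways; the down-group shift dominates (73 vs 29 kJ/mol).
Ge > H: the two effects oppose for this pair; the across-period effect wins (119 vs 73 kJ/mol).
I > Ge: the two effects oppose for this pair; the across-period effect wins (295 vs 119 kJ/mol).
Approximate values (kJ/mol): H 73, Ge 119, In 29, I 295.
So from lowest to highest: In < H < Ge < I.

In, H, Ge, I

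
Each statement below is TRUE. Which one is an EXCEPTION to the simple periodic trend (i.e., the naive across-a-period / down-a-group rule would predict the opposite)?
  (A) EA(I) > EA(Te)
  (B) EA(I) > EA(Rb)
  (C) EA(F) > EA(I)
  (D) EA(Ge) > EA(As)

The general trend: electron affinity increases across a period and decreases down a group.
(A) I (period 5, group 17) vs Te (period 5, group 16): the stated order agrees with the simple trend.
(B) I (period 5, group 17) vs Rb (period 5, group 1): the stated order agrees with the simple trend.
(C) F (period 2, group 17) vs I (period 5, group 17): the stated order agrees with the simple trend.
(D) Ge (period 4, group 14) vs As (period 4, group 15): the stated order contradicts the simple trend.
The exception is (D): adding an electron to As's half-filled 4p³ is unfavourable, so Ge (4p²) has the more exothermic EA.

(D)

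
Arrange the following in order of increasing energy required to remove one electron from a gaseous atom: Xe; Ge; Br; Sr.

Sr < Ge < Br < Xe

Ge is in period 4, group 14; Br is in period 4, group 17; Sr is in period 5, group 2; Xe is in period 5, group 18.
IE₁ increases left→right with effective nuclear charge and decreases top→bottom as the valence shell moves farther out.
Neither a single period nor a single group — weigh both effects.
Ge > Sr: both effects reinforce here, so Ge is clearly the higher of the two.
Br > Ge: Br lies to the right of Ge in period 4, so the across-period effect alone puts Br higher.
Xe > Br: the two effects oppose for this pair; the across-period effect wins (1170 vs 1140 kJ/mol).
Approximate values (kJ/mol): Ge 762, Br 1140, Sr 550, Xe 1170.
So from lowest to highest: Sr < Ge < Br < Xe.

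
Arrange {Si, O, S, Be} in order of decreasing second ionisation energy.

IE_2 is the cost of taking one more electron from the +1 cation: Si⁺ still has 3 valence electrons; O⁺ still has 5 valence electrons; S⁺ still has 5 valence electrons; Be⁺ still has 1 valence electron.
All are still removing valence electrons, so compare the +1 ions as you would atoms: IE_2 generally rises across a period (higher Z_eff) and falls down a group (larger shell), subject to the usual subshell exceptions.
Valence configurations: Si⁺ [Ne]3s²3p¹, O⁺ [He]2s²2p³, S⁺ [Ne]3s²3p³, Be⁺ [He]2s¹.
Approximate IE_2 values (kJ/mol): Si 1577, O 3388, S 2252, Be 1757.
Overall IE_2 order: Si < Be < S < O.

O, S, Be, Si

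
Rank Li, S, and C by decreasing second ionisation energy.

Li, C, S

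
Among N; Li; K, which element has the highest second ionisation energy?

Li

After 1 electron has been removed, what remains? N⁺ still has 4 valence electrons; Li⁺ is the bare [He] core; K⁺ is the bare [Ar] core.
Core electrons are held far more tightly than valence electrons, so K and Li top the IE_2 order.
Approximate IE_2 values (kJ/mol): N 2856, Li 7298, K 3052.
Overall IE_2 order: N < K < Li.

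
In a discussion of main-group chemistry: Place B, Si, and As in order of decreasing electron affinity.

B is in period 2, group 13; Si is in period 3, group 14; As is in period 4, group 15.
EA tends to increase across a period and decrease down a group, though the pattern is less regular than for IE or radius.
A diagonal step moves right (one effect) and down (the opposite effect) at once.
As > B: the two effects oppose for this pair; the across-period effect wins (78 vs 27 kJ/mol).
Si > As: the two effects oppose for this pair; the down-group effect wins (134 vs 78 kJ/mol).
For reference (kJ/mol): B 27, Si 134, As 78.
So from highest to lowest: Si > As > B.

Si > As > B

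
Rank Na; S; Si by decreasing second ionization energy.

Na > S > Si

The second ionization energy removes an electron from the +1 ion. For each element: Na⁺ is the bare [Ne] core; S⁺ still has 5 valence electrons; Si⁺ still has 3 valence electrons.
Core electrons are held far more tightly than valence electrons, so Na tops the IE_2 order.
Valence configurations: S⁺ [Ne]3s²3p³, Si⁺ [Ne]3s²3p¹.
Approximate IE_2 values (kJ/mol): Na 4562, S 2252, Si 1577.
Putting it together, IE_2: Si < S < Na.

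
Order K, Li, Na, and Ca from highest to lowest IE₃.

IE_3 is the cost of taking one more electron from the +2 cation: K²⁺ is already 1 electron into the core; Li²⁺ is already 1 electron into the core; Na²⁺ is already 1 electron into the core; Ca²⁺ is the bare [Ar] core.
All of these are removing an electron from a noble-gas core or deeper; the smaller core (lower principal quantum number) is held far more tightly, and within a period the higher nuclear charge binds the same core more tightly.
Tabulated IE_3 (kJ/mol): K 4420, Li 11815, Na 6910, Ca 4912.
Overall IE_3 order: K < Ca < Na < Li.

Li > Na > Ca > K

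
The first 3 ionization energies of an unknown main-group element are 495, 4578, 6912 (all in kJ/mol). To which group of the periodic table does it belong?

Look for the largest jump between consecutive ionization energies: IE2/IE1 ≈ 9.2, far larger than any earlier ratio.
That jump marks the point where a core electron is being removed. So the atom has 1 valence electron.
A main-group element with 1 valence electron is in group 1.

Group 1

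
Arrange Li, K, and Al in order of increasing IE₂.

Consider each +1 ion: Li⁺ is the bare [He] core; K⁺ is the bare [Ar] core; Al⁺ still has 2 valence electrons.
Pulling an electron out of a noble-gas core costs far more than removing a remaining valence electron, so K and Li sit at the high end of IE_2.
The numbers (kJ/mol): Li 7298, K 3052, Al 1817.
Hence IE_2: Al < K < Li.

Al < K < Li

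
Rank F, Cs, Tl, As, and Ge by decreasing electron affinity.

F, Ge, As, Cs, Tl

F is in period 2, group 17; Ge is in period 4, group 14; As is in period 4, group 15; Cs is in period 6, group 1; Tl is in period 6, group 13.
EA tends to increase across a period and decrease down a group, though the pattern is less regular than for IE or radius.
Here both period and group differ, so the two effects have to be weighed against each other.
Cs > Tl: this pair runs against the simple trend — see the exception note.
As > Cs: both effects reinforce here, so As is clearly the higher of the two.
Ge > As: this pair runs against the simple trend — see the exception note.
F > Ge: relative to Ge, both the across-period and down-group shifts push F's electron affinity up.
Note the exception: Cs has a higher electron affinity than Tl, contrary to the simple trend — Tl's ns²np¹ configuration gives only a small electron affinity — the sparsely filled np subshell binds an added electron weakly.
Note the exception: Ge has a higher electron affinity than As, contrary to the simple trend — adding an electron to As's half-filled 4p³ is unfavourable, so Ge (4p²) has the more exothermic EA.
Tabulated electron affinity (kJ/mol): F 328, Ge 119, As 78, Cs 46, Tl 19.
So from highest to lowest: F > Ge > As > Cs > Tl.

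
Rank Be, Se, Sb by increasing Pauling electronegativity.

Be is in period 2, group 2; Se is in period 4, group 16; Sb is in period 5, group 15.
Electronegativity increases across a period and decreases down a group, tracking effective nuclear charge and atomic size.
Here both period and group differ, so the two effects have to be weighed against each other.
Sb > Be: period and group pull opposite ways; the across-period shift dominates (2.05 vs 1.57).
Se > Sb: relative to Sb, both the across-period and down-group shifts push Se's electronegativity up.
Tabulated electronegativity (Pauling): Be 1.57, Se 2.55, Sb 2.05.
So from lowest to highest: Be < Sb < Se.

Be, Sb, Se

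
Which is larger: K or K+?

Forming K+ removes 1 electron from K. Fewer electrons for the same nuclear charge means less shielding and a higher Z_eff on the remaining electrons, and for main-group metals the entire outer shell is lost.
A cation is smaller than its parent atom: K+ < K.

K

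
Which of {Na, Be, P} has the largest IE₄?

Be

After 3 electrons have been removed, what remains? Na³⁺ is already 2 electrons into the core; Be³⁺ is already 1 electron into the core; P³⁺ still has 2 valence electrons.
Breaking into a closed-shell core is much more expensive than removing a leftover valence electron — Na and Be have the largest IE_4 here.
Approximate IE_4 values (kJ/mol): Na 9543, Be 21007, P 4964.
So the fourth ionization energies run P < Na < Be.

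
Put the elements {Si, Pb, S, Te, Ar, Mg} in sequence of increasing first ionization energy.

Mg is in period 3, group 2; Si is in period 3, group 14; S is in period 3, group 16; Ar is in period 3, group 18; Te is in period 5, group 16; Pb is in period 6, group 14.
Removing the outermost electron gets harder across a period and easier down a group.
These span different periods and groups, so the two trends combine.
Mg > Pb: the two effects oppose for this pair; the down-group effect wins (738 vs 716 kJ/mol).
Si > Mg: both are in period 3; the period trend gives Si the larger value.
Te > Si: the two effects oppose for this pair; the across-period effect wins (869 vs 786 kJ/mol).
S > Te: S sits above Te in group 16, so the down-group effect alone puts S higher.
Ar > S: both are in period 3; the period trend gives Ar the larger value.
For reference (kJ/mol): Mg 738, Si 786, S 1000, Ar 1521, Te 869, Pb 716.
So from lowest to highest: Pb < Mg < Si < Te < S < Ar.

Pb < Mg < Si < Te < S < Ar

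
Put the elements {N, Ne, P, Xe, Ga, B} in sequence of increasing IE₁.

Ga < B < P < Xe < N < Ne

IE₁ increases left→right with effective nuclear charge and decreases top→bottom as the valence shell moves farther out.
Neither a single period nor a single group — weigh both effects.
B > Ga: B sits above Ga in group 13, so the down-group effect alone puts B higher.
P > B: period and group pull opposite ways; the across-period shift dominates (1012 vs 801 kJ/mol).
Xe > P: period and group pull opposite ways; the across-period shift dominates (1170 vs 1012 kJ/mol).
N > Xe: the two effects oppose for this pair; the down-group effect wins (1402 vs 1170 kJ/mol).
Ne > N: Ne lies to the right of N in period 2, so the across-period effect alone puts Ne higher.
Tabulated first ionization energy (kJ/mol): B 801, N 1402, Ne 2081, P 1012, Ga 579, Xe 1170.
So from lowest to highest: Ga < B < P < Xe < N < Ne.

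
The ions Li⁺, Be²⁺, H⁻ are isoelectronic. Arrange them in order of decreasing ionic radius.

H⁻, Li⁺, Be²⁺

All of these have 2 electrons, so size is governed by nuclear charge alone: the more protons, the stronger the pull on the same electron cloud, and the smaller the ion.
Nuclear charges: Be²⁺ (Z=4), Li⁺ (Z=3), H⁻ (Z=1).
Largest to smallest: H⁻ > Li⁺ > Be²⁺.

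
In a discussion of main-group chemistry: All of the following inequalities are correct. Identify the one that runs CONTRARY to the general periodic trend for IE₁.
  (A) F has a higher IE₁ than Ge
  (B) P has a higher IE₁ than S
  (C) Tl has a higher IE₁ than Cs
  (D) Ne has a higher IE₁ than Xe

The general trend: IE₁ increases across a period and decreases down a group.
(A) F (period 2, group 17) vs Ge (period 4, group 14): the stated order agrees with the simple trend.
(B) P (period 3, group 15) vs S (period 3, group 16): the stated order contradicts the simple trend.
(C) Tl (period 6, group 13) vs Cs (period 6, group 1): the stated order agrees with the simple trend.
(D) Ne (period 2, group 18) vs Xe (period 5, group 18): the stated order agrees with the simple trend.
The exception is (B): S (3p⁴) ionizes more easily than half-filled P (3p³) because the paired 3p electron in S is pushed out by e⁻–e⁻ repulsion.

(B)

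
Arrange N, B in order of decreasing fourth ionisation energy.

B > N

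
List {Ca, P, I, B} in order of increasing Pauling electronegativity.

Ca < B < P < I

B is in period 2, group 13; P is in period 3, group 15; Ca is in period 4, group 2; I is in period 5, group 17.
Electronegativity increases across a period and decreases down a group, tracking effective nuclear charge and atomic size.
Here both period and group differ, so the two effects have to be weighed against each other.
B > Ca: relative to Ca, both the across-period and down-group shifts push B's electronegativity up.
P > B: the two effects oppose for this pair; the across-period effect wins (2.19 vs 2.04).
I > P: the two effects oppose for this pair; the across-period effect wins (2.66 vs 2.19).
Approximate values (Pauling): B 2.04, P 2.19, Ca 1.00, I 2.66.
So from lowest to highest: Ca < B < P < I.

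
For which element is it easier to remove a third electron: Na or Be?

Na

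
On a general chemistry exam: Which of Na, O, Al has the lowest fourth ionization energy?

O

Consider each +3 ion: Na³⁺ is already 2 electrons into the core; O³⁺ still has 3 valence electrons; Al³⁺ is the bare [Ne] core.
Core electrons are held far more tightly than valence electrons, so Na and Al top the IE_4 order.
Approximate IE_4 values (kJ/mol): Na 9543, O 7469, Al 11577.
So the fourth ionization energies run O < Na < Al.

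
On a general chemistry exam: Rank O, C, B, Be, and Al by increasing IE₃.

Al < B < C < O < Be

Consider each +2 ion: O²⁺ still has 4 valence electrons; C²⁺ still has 2 valence electrons; B²⁺ still has 1 valence electron; Be²⁺ is the bare [He] core; Al²⁺ still has 1 valence electron.
Core electrons are held far more tightly than valence electrons, so Be tops the IE_3 order.
Valence configurations: O²⁺ [He]2s²2p², C²⁺ [He]2s², B²⁺ [He]2s¹, Al²⁺ [Ne]3s¹.
The numbers (kJ/mol): O 5300, C 4620, B 3660, Be 14849, Al 2745.
Hence IE_3: Al < B < C < O < Be.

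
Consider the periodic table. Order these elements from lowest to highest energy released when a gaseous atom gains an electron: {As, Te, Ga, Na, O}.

Ga < Na < As < O < Te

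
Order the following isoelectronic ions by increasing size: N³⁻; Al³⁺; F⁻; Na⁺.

All of these have 10 electrons, so size is governed by nuclear charge alone: the more protons, the stronger the pull on the same electron cloud, and the smaller the ion.
Nuclear charges: Al³⁺ (Z=13), Na⁺ (Z=11), F⁻ (Z=9), N³⁻ (Z=7).
Smallest to largest: Al³⁺ < Na⁺ < F⁻ < N³⁻.

Al³⁺ < Na⁺ < F⁻ < N³⁻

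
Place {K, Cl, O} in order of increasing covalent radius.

O < Cl < K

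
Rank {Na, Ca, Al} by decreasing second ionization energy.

IE_2 is the cost of taking one more electron from the +1 cation: Na⁺ is the bare [Ne] core; Ca⁺ still has 1 valence electron; Al⁺ still has 2 valence electrons.
Pulling an electron out of a noble-gas core costs far more than removing a remaining valence electron, so Na sits at the high end of IE_2.
Valence configurations: Ca⁺ [Ar]4s¹, Al⁺ [Ne]3s².
Approximate IE_2 values (kJ/mol): Na 4562, Ca 1145, Al 1817.
Putting it together, IE_2: Ca < Al < Na.

Na > Al > Ca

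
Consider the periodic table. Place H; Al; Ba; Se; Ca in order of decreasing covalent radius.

Ba > Ca > Al > Se > H

Moving right in a period, electrons are added to the same shell under a stronger nuclear pull, so atoms get smaller; moving down, a new shell is opened and atoms get larger.
Here both period and group differ, so the two effects have to be weighed against each other.
Se > H: the two effects oppose for this pair; the down-group effect wins (116 vs 32 pm).
Al > Se: the two effects oppose for this pair; the across-period effect wins (126 vs 116 pm).
Ca > Al: relative to Al, both the across-period and down-group shifts push Ca's atomic radius up.
Ba > Ca: they share group 2; the group trend gives Ba the larger value.
For reference (pm): H 32, Al 126, Ca 171, Se 116, Ba 196.
So from largest to smallest: Ba > Ca > Al > Se > H.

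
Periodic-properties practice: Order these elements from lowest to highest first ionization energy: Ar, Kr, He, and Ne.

IE₁ increases left→right with effective nuclear charge and decreases top→bottom as the valence shell moves farther out.
All are in group 18, so first ionization energy increases up the group.
So from lowest to highest: Kr < Ar < Ne < He.

Kr, Ar, Ne, He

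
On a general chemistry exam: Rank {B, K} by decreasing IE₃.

K > B

The third ionization energy removes an electron from the +2 ion. For each element: B²⁺ still has 1 valence electron; K²⁺ is already 1 electron into the core.
Core electrons are held far more tightly than valence electrons, so K tops the IE_3 order.
Tabulated IE_3 (kJ/mol): B 3660, K 4420.
Overall IE_3 order: B < K.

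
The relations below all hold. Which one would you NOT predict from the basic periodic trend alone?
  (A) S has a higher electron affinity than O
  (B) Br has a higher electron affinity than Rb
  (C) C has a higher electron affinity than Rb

(A)

The general trend: electron affinity increases across a period and decreases down a group.
(A) S (period 3, group 16) vs O (period 2, group 16): the stated order contradicts the simple trend.
(B) Br (period 4, group 17) vs Rb (period 5, group 1): the stated order agrees with the simple trend.
(C) C (period 2, group 14) vs Rb (period 5, group 1): the stated order agrees with the simple trend.
The exception is (A): the compact 2p subshell of O repels the added electron more than S's larger 3p does.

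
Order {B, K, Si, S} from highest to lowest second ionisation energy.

The second ionization energy removes an electron from the +1 ion. For each element: B⁺ still has 2 valence electrons; K⁺ is the bare [Ar] core; Si⁺ still has 3 valence electrons; S⁺ still has 5 valence electrons.
Breaking into a closed-shell core is much more expensive than removing a leftover valence electron — K has the largest IE_2 here.
Valence configurations: B⁺ [He]2s², Si⁺ [Ne]3s²3p¹, S⁺ [Ne]3s²3p³.
Tabulated IE_2 (kJ/mol): B 2427, K 3052, Si 1577, S 2252.
Hence IE_2: Si < S < B < K.

K > B > S > Si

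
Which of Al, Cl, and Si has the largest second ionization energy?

Consider each +1 ion: Al⁺ still has 2 valence electrons; Cl⁺ still has 6 valence electrons; Si⁺ still has 3 valence electrons.
All are still removing valence electrons, so compare the +1 ions as you would atoms: IE_2 generally rises across a period (higher Z_eff) and falls down a group (larger shell), subject to the usual subshell exceptions.
Valence configurations: Al⁺ [Ne]3s², Cl⁺ [Ne]3s²3p⁴, Si⁺ [Ne]3s²3p¹.
Si⁺ loses a lone 3p electron whereas Al⁺ must break into a filled 3s² pair, so IE_2(Al) > IE_2(Si) even though Si has the higher nuclear charge.
Approximate IE_2 values (kJ/mol): Al 1817, Cl 2298, Si 1577.
Hence IE_2: Si < Al < Cl.

Cl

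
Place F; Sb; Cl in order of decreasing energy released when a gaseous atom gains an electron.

Cl > F > Sb

F is in period 2, group 17; Cl is in period 3, group 17; Sb is in period 5, group 15.
Atoms with high Z_eff and room in the valence shell (especially the halogens) have the most exothermic electron affinities.
These span different periods and groups, so the two trends combine.
F > Sb: relative to Sb, both the across-period and down-group shifts push F's electron affinity up.
Cl > F: this pair runs against the simple trend — see the exception note.
Note the exception: Cl has a higher electron affinity than F, contrary to the simple trend — F's small 2p subshell makes the incoming electron feel strong e⁻–e⁻ repulsion, so Cl actually releases more energy on gaining an electron.
Tabulated electron affinity (kJ/mol): F 328, Cl 349, Sb 103.
So from highest to lowest: Cl > F > Sb.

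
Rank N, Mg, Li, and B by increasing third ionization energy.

B, N, Mg, Li

The third ionization energy removes an electron from the +2 ion. For each element: N²⁺ still has 3 valence electrons; Mg²⁺ is the bare [Ne] core; Li²⁺ is already 1 electron into the core; B²⁺ still has 1 valence electron.
Core electrons are held far more tightly than valence electrons, so Mg and Li top the IE_3 order.
Valence configurations: N²⁺ [He]2s²2p¹, B²⁺ [He]2s¹.
Approximate IE_3 values (kJ/mol): N 4578, Mg 7733, Li 11815, B 3660.
Putting it together, IE_3: B < N < Mg < Li.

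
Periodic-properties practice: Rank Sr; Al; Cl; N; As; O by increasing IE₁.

Sr, Al, As, Cl, O, N

N is in period 2, group 15; O is in period 2, group 16; Al is in period 3, group 13; Cl is in period 3, group 17; As is in period 4, group 15; Sr is in period 5, group 2.
First ionization energy rises across a period (greater Z_eff holds electrons more tightly) and falls down a group (valence electrons are farther from the nucleus).
Neither a single period nor a single group — weigh both effects.
Al > Sr: both effects reinforce here, so Al is clearly the higher of the two.
As > Al: period and group pull opposite ways; the across-period shift dominates (947 vs 578 kJ/mol).
Cl > As: relative to As, both the across-period and down-group shifts push Cl's first ionization energy up.
O > Cl: period and group pull opposite ways; the down-group shift dominates (1314 vs 1251 kJ/mol).
N > O: this pair runs against the simple trend — see the exception note.
Note the exception: N has a higher first ionization energy than O, contrary to the simple trend — pairing an electron in O's 2p⁴ costs repulsion energy, so O ionizes more easily than half-filled N (2p³).
Approximate values (kJ/mol): N 1402, O 1314, Al 578, Cl 1251, As 947, Sr 550.
So from lowest to highest: Sr < Al < As < Cl < O < N.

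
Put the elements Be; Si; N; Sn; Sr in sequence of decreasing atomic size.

Be is in period 2, group 2; N is in period 2, group 15; Si is in period 3, group 14; Sr is in period 5, group 2; Sn is in period 5, group 14.
Atomic radius shrinks across a period as nuclear charge pulls the same shell inward, and grows down a group as new shells are added.
Neither a single period nor a single group — weigh both effects.
Be > N: Be lies to the left of N in period 2, so the across-period effect alone puts Be larger.
Si > Be: the two effects oppose for this pair; the down-group effect wins (116 vs 102 pm).
Sn > Si: they share group 14; the group trend gives Sn the larger value.
Sr > Sn: both are in period 5; the period trend gives Sr the larger value.
Approximate values (pm): Be 102, N 71, Si 116, Sr 185, Sn 140.
So from largest to smallest: Sr > Sn > Si > Be > N.

Sr > Sn > Si > Be > N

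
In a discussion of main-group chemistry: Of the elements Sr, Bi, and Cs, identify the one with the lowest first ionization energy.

Removing the outermost electron gets harder across a period and easier down a group.
Neither a single period nor a single group — weigh both effects.
Sr > Cs: relative to Cs, both the across-period and down-group shifts push Sr's first ionization energy up.
Bi > Sr: period and group pull opposite ways; the across-period shift dominates (703 vs 550 kJ/mol).
For reference (kJ/mol): Sr 550, Cs 376, Bi 703.
The lowest first ionization energy among these belongs to Cs.

Cs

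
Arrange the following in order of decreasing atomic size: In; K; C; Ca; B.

K > Ca > In > B > C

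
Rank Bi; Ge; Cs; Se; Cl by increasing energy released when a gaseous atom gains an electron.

Cs, Bi, Ge, Se, Cl

Cl is in period 3, group 17; Ge is in period 4, group 14; Se is in period 4, group 16; Cs is in period 6, group 1; Bi is in period 6, group 15.
Adding an electron releases more energy for atoms nearer the top right (short of the noble gases).
Here both period and group differ, so the two effects have to be weighed against each other.
Bi > Cs: both are in period 6; the period trend gives Bi the larger value.
Ge > Bi: the two effects oppose for this pair; the down-group effect wins (119 vs 91 kJ/mol).
Se > Ge: Se lies to the right of Ge in period 4, so the across-period effect alone puts Se higher.
Cl > Se: relative to Se, both the across-period and down-group shifts push Cl's electron affinity up.
For reference (kJ/mol): Cl 349, Ge 119, Se 195, Cs 46, Bi 91.
So from lowest to highest: Cs < Bi < Ge < Se < Cl.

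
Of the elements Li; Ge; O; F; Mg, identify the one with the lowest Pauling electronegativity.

Li

Smaller atoms with higher effective nuclear charge are more electronegative.
Here both period and group differ, so the two effects have to be weighed against each other.
Mg > Li: period and group pull opposite ways; the across-period shift dominates (1.31 vs 0.98).
Ge > Mg: period and group pull opposite ways; the across-period shift dominates (2.01 vs 1.31).
O > Ge: both effects reinforce here, so O is clearly the higher of the two.
F > O: both are in period 2; the period trend gives F the larger value.
For reference (Pauling): Li 0.98, O 3.44, F 3.98, Mg 1.31, Ge 2.01.
The lowest Pauling electronegativity among these belongs to Li.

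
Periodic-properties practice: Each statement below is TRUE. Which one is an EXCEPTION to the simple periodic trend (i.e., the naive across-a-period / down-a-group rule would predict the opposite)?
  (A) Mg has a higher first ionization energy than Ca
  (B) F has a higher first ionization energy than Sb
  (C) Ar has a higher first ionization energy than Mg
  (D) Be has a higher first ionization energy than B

(D)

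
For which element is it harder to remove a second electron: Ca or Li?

Li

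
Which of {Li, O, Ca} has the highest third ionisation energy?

Li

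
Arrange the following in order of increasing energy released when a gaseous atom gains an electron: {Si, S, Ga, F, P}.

Adding an electron releases more energy for atoms nearer the top right (short of the noble gases).
Here both period and group differ, so the two effects have to be weighed against each other.
P > Ga: relative to Ga, both the across-period and down-group shifts push P's electron affinity up.
Si > P: this pair runs against the simple trend — see the exception note.
S > Si: both are in period 3; the period trend gives S the larger value.
F > S: both effects reinforce here, so F is clearly the higher of the two.
Note the exception: Si has a higher electron affinity than P, contrary to the simple trend — adding an electron to P's half-filled 3p³ is unfavourable, so Si (3p²) has the more exothermic EA.
For reference (kJ/mol): F 328, Si 134, P 72, S 200, Ga 29.
So from lowest to highest: Ga < P < Si < S < F.

Ga < P < Si < S < F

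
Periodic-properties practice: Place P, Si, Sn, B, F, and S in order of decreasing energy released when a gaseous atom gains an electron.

B is in period 2, group 13; F is in period 2, group 17; Si is in period 3, group 14; P is in period 3, group 15; S is in period 3, group 16; Sn is in period 5, group 14.
Atoms with high Z_eff and room in the valence shell (especially the halogens) have the most exothermic electron affinities.
Neither a single period nor a single group — weigh both effects.
P > B: period and group pull opposite ways; the across-period shift dominates (72 vs 27 kJ/mol).
Sn > P: this pair runs against the simple trend — see the exception note.
Si > Sn: they share group 14; the group trend gives Si the larger value.
S > Si: both are in period 3; the period trend gives S the larger value.
F > S: relative to S, both the across-period and down-group shifts push F's electron affinity up.
Note the exception: Sn has a higher electron affinity than P, contrary to the simple trend — adding an electron to P's half-filled np³ subshell costs electron-pairing energy.
Note the exception: Si has a higher electron affinity than P, contrary to the simple trend — adding an electron to P's half-filled 3p³ is unfavourable, so Si (3p²) has the more exothermic EA.
Tabulated electron affinity (kJ/mol): B 27, F 328, Si 134, P 72, S 200, Sn 107.
So from highest to lowest: F > S > Si > Sn > P > B.

F, S, Si, Sn, P, B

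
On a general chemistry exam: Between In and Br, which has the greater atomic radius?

Atomic radius shrinks across a period as nuclear charge pulls the same shell inward, and grows down a group as new shells are added.
Here both period and group differ, so the two effects have to be weighed against each other.
In > Br: relative to Br, both the across-period and down-group shifts push In's atomic radius up.
Tabulated atomic radius (pm): Br 114, In 142.
So In has the greater atomic radius (In > Br).

In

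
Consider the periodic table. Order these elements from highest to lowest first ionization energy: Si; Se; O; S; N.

N is in period 2, group 15; O is in period 2, group 16; Si is in period 3, group 14; S is in period 3, group 16; Se is in period 4, group 16.
First ionization energy rises across a period (greater Z_eff holds electrons more tightly) and falls down a group (valence electrons are farther from the nucleus).
Here both period and group differ, so the two effects have to be weighed against each other.
Se > Si: period and group pull opposite ways; the across-period shift dominates (941 vs 786 kJ/mol).
S > Se: they share group 16; the group trend gives S the larger value.
O > S: they share group 16; the group trend gives O the larger value.
N > O: this pair runs against the simple trend — see the exception note.
Note the exception: N has a higher first ionization energy than O, contrary to the simple trend — pairing an electron in O's 2p⁴ costs repulsion energy, so O ionizes more easily than half-filled N (2p³).
For reference (kJ/mol): N 1402, O 1314, Si 786, S 1000, Se 941.
So from highest to lowest: N > O > S > Se > Si.

N, O, S, Se, Si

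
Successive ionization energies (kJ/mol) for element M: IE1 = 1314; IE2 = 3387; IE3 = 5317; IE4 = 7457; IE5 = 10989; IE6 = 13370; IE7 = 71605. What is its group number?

Look for the largest jump between consecutive ionization energies: IE7/IE6 ≈ 5.4, far larger than any earlier ratio.
That jump marks the point where a core electron is being removed. So the atom has 6 valence electrons.
A main-group element with 6 valence electrons is in group 16.

Group 16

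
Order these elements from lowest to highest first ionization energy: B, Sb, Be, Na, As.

Be is in period 2, group 2; B is in period 2, group 13; Na is in period 3, group 1; As is in period 4, group 15; Sb is in period 5, group 15.
First ionization energy rises across a period (greater Z_eff holds electrons more tightly) and falls down a group (valence electrons are farther from the nucleus).
Neither a single period nor a single group — weigh both effects.
B > Na: relative to Na, both the across-period and down-group shifts push B's first ionization energy up.
Sb > B: the two effects oppose for this pair; the across-period effect wins (831 vs 801 kJ/mol).
Be > Sb: the two effects oppose for this pair; the down-group effect wins (900 vs 831 kJ/mol).
As > Be: the two effects oppose for this pair; the across-period effect wins (947 vs 900 kJ/mol).
Note the exception: Be has a higher first ionization energy than B, contrary to the simple trend — removing B's lone 2p electron is easier than breaking Be's filled 2s².
Approximate values (kJ/mol): Be 900, B 801, Na 496, As 947, Sb 831.
So from lowest to highest: Na < B < Sb < Be < As.

Na < B < Sb < Be < As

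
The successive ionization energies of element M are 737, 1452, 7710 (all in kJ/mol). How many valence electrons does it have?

2

Look for the largest jump between consecutive ionization energies: IE3/IE2 ≈ 5.3, far larger than any earlier ratio.
That jump marks the point where a core electron is being removed. So the atom has 2 valence electrons.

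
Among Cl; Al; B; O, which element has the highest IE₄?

After 3 electrons have been removed, what remains? Cl³⁺ still has 4 valence electrons; Al³⁺ is the bare [Ne] core; B³⁺ is the bare [He] core; O³⁺ still has 3 valence electrons.
Breaking into a closed-shell core is much more expensive than removing a leftover valence electron — Al and B have the largest IE_4 here.
Valence configurations: Cl³⁺ [Ne]3s²3p², O³⁺ [He]2s²2p¹.
The numbers (kJ/mol): Cl 5159, Al 11577, B 25026, O 7469.
So the fourth ionization energies run Cl < O < Al < B.

B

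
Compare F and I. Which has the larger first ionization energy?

F

First ionization energy rises across a period (greater Z_eff holds electrons more tightly) and falls down a group (valence electrons are farther from the nucleus).
All are in group 17, so first ionization energy increases up the group.
So F has the larger first ionization energy (F > I).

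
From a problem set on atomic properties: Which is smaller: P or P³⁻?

P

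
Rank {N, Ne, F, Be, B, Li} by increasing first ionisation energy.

Li is in period 2, group 1; Be is in period 2, group 2; B is in period 2, group 13; N is in period 2, group 15; F is in period 2, group 17; Ne is in period 2, group 18.
Across a period the outer electron is held more tightly (higher IE₁); down a group it sits in a higher shell, more shielded, and comes off more easily.
All lie in period 2; the across-period trend (first ionization energy increases left to right) applies, with the exception below.
Note the exception: Be has a higher first ionization energy than B, contrary to the simple trend — removing B's lone 2p electron is easier than breaking Be's filled 2s².
For reference (kJ/mol): Li 520, Be 900, B 801, N 1402, F 1681, Ne 2081.
So from lowest to highest: Li < B < Be < N < F < Ne.

Li < B < Be < N < F < Ne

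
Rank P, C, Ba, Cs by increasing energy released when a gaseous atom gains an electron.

Ba < Cs < P < C

Adding an electron releases more energy for atoms nearer the top right (short of the noble gases).
Here both period and group differ, so the two effects have to be weighed against each other.
Cs > Ba: this pair runs against the simple trend — see the exception note.
P > Cs: relative to Cs, both the across-period and down-group shifts push P's electron affinity up.
C > P: period and group pull opposite ways; the down-group shift dominates (122 vs 72 kJ/mol).
Note the exception: Cs has a higher electron affinity than Ba, contrary to the simple trend — adding an electron to Ba (ns²) has to open a new, higher-energy np subshell, which is unfavourable.
Approximate values (kJ/mol): C 122, P 72, Cs 46, Ba 14.
So from lowest to highest: Ba < Cs < P < C.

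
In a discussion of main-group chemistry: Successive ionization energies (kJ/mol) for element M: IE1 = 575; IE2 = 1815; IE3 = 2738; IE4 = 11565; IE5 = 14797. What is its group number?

Group 13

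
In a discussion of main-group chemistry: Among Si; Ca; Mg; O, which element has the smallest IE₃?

IE_3 is the cost of taking one more electron from the +2 cation: Si²⁺ still has 2 valence electrons; Ca²⁺ is the bare [Ar] core; Mg²⁺ is the bare [Ne] core; O²⁺ still has 4 valence electrons.
Usually core removal costs more than valence removal, but here the competition is close: a tightly held n=2 valence electron can cost more to remove than an n=3 core electron, so the actual values have to decide it.
Valence configurations: Si²⁺ [Ne]3s², O²⁺ [He]2s²2p².
Approximate IE_3 values (kJ/mol): Si 3232, Ca 4912, Mg 7733, O 5300.
Hence IE_3: Si < Ca < O < Mg.

Si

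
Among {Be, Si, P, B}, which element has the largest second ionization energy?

B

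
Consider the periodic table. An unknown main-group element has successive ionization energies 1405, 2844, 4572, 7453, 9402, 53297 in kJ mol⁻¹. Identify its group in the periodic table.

Look for the largest jump between consecutive ionization energies: IE6/IE5 ≈ 5.7, far larger than any earlier ratio.
That jump marks the point where a core electron is being removed. So the atom has 5 valence electrons.
A main-group element with 5 valence electrons is in group 15.

Group 15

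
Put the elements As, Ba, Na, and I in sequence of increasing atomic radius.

As < I < Na < Ba

Na is in period 3, group 1; As is in period 4, group 15; I is in period 5, group 17; Ba is in period 6, group 2.
Radius decreases left→right (rising Z_eff, same n) and increases top→bottom (higher n).
Neither a single period nor a single group — weigh both effects.
I > As: period and group pull opposite ways; the down-group shift dominates (133 vs 121 pm).
Na > I: the two effects oppose for this pair; the across-period effect wins (155 vs 133 pm).
Ba > Na: period and group pull opposite ways; the down-group shift dominates (196 vs 155 pm).
For reference (pm): Na 155, As 121, I 133, Ba 196.
So from smallest to largest: As < I < Na < Ba.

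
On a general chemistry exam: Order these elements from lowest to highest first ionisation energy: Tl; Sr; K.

K is in period 4, group 1; Sr is in period 5, group 2; Tl is in period 6, group 13.
Removing the outermost electron gets harder across a period and easier down a group.
These sit on a diagonal, where the across-period and down-group effects partly cancel.
Sr > K: the two effects oppose for this pair; the across-period effect wins (550 vs 419 kJ/mol).
Tl > Sr: the two effects oppose for this pair; the across-period effect wins (589 vs 550 kJ/mol).
Tabulated first ionization energy (kJ/mol): K 419, Sr 550, Tl 589.
So from lowest to highest: K < Sr < Tl.

K < Sr < Tl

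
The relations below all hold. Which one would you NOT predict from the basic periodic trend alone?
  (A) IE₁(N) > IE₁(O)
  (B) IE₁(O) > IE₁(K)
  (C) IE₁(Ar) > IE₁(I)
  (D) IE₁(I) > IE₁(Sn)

The general trend: IE₁ increases across a period and decreases down a group.
(A) N (period 2, group 15) vs O (period 2, group 16): the stated order contradicts the simple trend.
(B) O (period 2, group 16) vs K (period 4, group 1): the stated order agrees with the simple trend.
(C) Ar (period 3, group 18) vs I (period 5, group 17): the stated order agrees with the simple trend.
(D) I (period 5, group 17) vs Sn (period 5, group 14): the stated order agrees with the simple trend.
The exception is (A): pairing an electron in O's 2p⁴ costs repulsion energy, so O ionizes more easily than half-filled N (2p³).

(A)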